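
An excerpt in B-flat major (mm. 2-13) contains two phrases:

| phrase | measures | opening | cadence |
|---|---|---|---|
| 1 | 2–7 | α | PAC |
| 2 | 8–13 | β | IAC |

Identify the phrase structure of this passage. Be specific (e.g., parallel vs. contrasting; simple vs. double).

The second phrase closes with an imperfect authentic cadence, which is not stronger than the first phrase's perfect authentic cadence; without a weak→strong cadential pair there is no antecedent–consequent relationship, so this is a phrase group rather than a period.

phrase group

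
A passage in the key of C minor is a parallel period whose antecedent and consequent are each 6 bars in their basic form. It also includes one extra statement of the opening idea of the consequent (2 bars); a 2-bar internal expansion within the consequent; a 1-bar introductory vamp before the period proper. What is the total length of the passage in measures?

17 measures

Basic parallel period: 6 + 6 = 12 bars.
12 (basic form) + 2 (extra statement) + 2 (internal expansion) + 1 (introduction) = 17.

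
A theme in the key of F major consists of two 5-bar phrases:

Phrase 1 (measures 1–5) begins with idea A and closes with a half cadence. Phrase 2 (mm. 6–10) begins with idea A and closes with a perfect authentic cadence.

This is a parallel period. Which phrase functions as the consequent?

The phrase ending with the weaker cadence (half cadence) is the antecedent; the one ending more conclusively (perfect authentic cadence) is the consequent. The consequent is phrase 2.

phrase 2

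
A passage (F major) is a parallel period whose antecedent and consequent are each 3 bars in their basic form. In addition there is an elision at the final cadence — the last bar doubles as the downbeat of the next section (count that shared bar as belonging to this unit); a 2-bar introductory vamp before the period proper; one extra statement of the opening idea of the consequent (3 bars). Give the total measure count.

Basic parallel period: 3 + 3 = 6 bars.
6 (basic form) + 2 (introduction) + 3 (extra statement) = 11.
The elision shares a bar with the next section but does not change this unit's count.

11 measures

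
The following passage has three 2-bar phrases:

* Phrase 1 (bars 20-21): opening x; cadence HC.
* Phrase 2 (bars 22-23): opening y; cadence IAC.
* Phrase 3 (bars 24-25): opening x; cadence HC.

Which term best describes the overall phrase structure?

The final phrase closes with a half cadence, which is not stronger than the preceding imperfect authentic cadence; the 3 phrases lack an overall antecedent–consequent design and so form a phrase group.

phrase group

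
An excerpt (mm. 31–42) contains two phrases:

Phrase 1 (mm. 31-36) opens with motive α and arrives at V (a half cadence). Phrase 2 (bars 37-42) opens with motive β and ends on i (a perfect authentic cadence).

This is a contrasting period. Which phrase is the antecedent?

The phrase ending with the weaker cadence (half cadence) is the antecedent; the one ending more conclusively (perfect authentic cadence) is the consequent. The antecedent is phrase 1.

phrase 1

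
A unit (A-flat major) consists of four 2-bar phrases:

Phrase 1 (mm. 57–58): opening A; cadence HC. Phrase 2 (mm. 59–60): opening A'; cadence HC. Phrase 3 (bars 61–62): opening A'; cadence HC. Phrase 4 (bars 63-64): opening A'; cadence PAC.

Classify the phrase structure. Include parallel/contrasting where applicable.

Four phrases in two halves: the first half (mm. 57–60) ends with a half cadence, the second (mm. 61–64) with a perfect authentic cadence — a large antecedent–consequent pair, i.e. a double period.
Phrase 3 begins with the same material as phrase 1, making it parallel.

parallel double period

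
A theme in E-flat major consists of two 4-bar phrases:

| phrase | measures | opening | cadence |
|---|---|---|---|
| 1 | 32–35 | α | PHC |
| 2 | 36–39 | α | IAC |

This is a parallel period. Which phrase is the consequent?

phrase 2

The phrase ending with the weaker cadence (Phrygian half cadence) is the antecedent; the one ending more conclusively (imperfect authentic cadence) is the consequent. The consequent is phrase 2.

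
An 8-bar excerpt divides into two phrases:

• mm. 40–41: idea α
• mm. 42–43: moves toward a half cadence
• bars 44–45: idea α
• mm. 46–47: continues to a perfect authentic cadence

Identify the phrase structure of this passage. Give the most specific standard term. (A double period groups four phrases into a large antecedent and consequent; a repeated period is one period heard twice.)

parallel period

Phrase 1 ends with a half cadence (weaker) and phrase 2 with a perfect authentic cadence (stronger): antecedent + consequent = a period.
The two phrases open with the same material (α / α), so the period is parallel.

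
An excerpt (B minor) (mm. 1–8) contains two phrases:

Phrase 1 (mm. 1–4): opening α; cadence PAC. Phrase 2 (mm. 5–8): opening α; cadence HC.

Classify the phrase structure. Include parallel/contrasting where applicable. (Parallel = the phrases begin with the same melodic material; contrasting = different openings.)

phrase group

The second phrase closes with a half cadence, which is not stronger than the first phrase's perfect authentic cadence; without a weak→strong cadential pair there is no antecedent–consequent relationship, so this is a phrase group rather than a period.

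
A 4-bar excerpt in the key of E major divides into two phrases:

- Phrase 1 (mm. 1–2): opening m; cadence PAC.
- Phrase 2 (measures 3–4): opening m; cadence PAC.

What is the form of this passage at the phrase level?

Both phrases have the same opening (m) and the same cadence (perfect authentic cadence): the second is a restatement, not a consequent, so this is a repeated phrase rather than a period.

repeated phrase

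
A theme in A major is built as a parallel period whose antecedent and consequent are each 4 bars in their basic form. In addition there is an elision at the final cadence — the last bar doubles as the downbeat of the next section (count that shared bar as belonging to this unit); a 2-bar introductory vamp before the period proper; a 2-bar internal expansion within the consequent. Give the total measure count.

Basic parallel period: 4 + 4 = 8 bars.
8 (basic form) + 2 (introduction) + 2 (internal expansion) = 12.
The elision shares a bar with the next section but does not change this unit's count.

12 measures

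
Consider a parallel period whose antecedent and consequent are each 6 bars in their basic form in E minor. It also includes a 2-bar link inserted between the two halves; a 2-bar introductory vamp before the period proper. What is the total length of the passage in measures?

Basic parallel period: 6 + 6 = 12 bars.
12 (basic form) + 2 (link) + 2 (introduction) = 16.

16 measures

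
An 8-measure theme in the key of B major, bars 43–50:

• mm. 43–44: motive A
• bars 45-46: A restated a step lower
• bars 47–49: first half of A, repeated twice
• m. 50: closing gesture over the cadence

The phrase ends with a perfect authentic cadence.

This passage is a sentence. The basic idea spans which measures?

The presentation of a sentence is the basic idea (bars 43-44) plus its repetition (mm. 45-46); the basic idea is therefore measures 43–44.

measures 43–44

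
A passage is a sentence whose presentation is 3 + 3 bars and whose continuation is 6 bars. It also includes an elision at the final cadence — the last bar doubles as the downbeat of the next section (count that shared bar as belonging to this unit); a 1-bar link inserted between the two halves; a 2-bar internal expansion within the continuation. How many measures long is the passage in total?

Basic sentence: 3 + 3 + 6 = 12 bars.
12 (basic form) + 1 (link) + 2 (internal expansion) = 15.
The elision shares a bar with the next section but does not change this unit's count.

15 measures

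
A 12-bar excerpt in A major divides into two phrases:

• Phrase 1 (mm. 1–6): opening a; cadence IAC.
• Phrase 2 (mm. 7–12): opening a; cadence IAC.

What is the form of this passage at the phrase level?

Both phrases have the same opening (a) and the same cadence (imperfect authentic cadence): the second is a restatement, not a consequent, so this is a repeated phrase rather than a period.

repeated phrase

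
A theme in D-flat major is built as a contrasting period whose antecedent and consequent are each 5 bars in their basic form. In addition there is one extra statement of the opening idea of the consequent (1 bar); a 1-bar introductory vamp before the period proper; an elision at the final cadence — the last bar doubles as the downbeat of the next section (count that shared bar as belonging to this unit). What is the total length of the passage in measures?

12 measures

Basic contrasting period: 5 + 5 = 10 bars.
10 (basic form) + 1 (extra statement) + 1 (introduction) = 12.
The elision shares a bar with the next section but does not change this unit's count.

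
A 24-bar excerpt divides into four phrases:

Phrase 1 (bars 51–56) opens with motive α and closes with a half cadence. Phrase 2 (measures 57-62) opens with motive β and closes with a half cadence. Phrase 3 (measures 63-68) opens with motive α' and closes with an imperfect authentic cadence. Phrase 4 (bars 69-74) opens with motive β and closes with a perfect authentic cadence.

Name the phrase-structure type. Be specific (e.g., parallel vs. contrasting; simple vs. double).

Four phrases in two halves: the first half (bars 51–62) ends with a half cadence, the second (mm. 63-74) with a perfect authentic cadence — a large antecedent–consequent pair, i.e. a double period.
Phrase 3 begins with the same material as phrase 1, making it parallel.

parallel double period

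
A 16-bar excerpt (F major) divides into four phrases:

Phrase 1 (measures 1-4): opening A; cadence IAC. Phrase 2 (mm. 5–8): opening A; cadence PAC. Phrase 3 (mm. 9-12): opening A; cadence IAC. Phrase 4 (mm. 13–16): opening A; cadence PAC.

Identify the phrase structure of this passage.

repeated period

The cadence pattern IAC–PAC–IAC–PAC is weak–strong twice, and phrases 3–4 restate phrases 1–2: a period heard twice, not a double period (which would end weakly at phrase 2).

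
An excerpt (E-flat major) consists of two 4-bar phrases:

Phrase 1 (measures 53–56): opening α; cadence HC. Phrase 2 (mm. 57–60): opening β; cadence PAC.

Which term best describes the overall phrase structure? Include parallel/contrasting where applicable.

contrasting period

Phrase 1 ends with a half cadence (weaker) and phrase 2 with a perfect authentic cadence (stronger): antecedent + consequent = a period.
The two phrases open with different material (α / β), so the period is contrasting.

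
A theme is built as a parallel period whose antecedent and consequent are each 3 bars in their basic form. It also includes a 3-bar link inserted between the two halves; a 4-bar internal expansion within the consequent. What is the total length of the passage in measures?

Basic parallel period: 3 + 3 = 6 bars.
6 (basic form) + 3 (link) + 4 (internal expansion) = 13.

13 measures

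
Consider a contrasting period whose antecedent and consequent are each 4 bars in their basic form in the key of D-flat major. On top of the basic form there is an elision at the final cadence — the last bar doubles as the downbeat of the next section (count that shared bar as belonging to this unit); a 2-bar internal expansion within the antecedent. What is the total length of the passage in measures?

Basic contrasting period: 4 + 4 = 8 bars.
8 (basic form) + 2 (internal expansion) = 10.
The elision shares a bar with the next section but does not change this unit's count.

10 measures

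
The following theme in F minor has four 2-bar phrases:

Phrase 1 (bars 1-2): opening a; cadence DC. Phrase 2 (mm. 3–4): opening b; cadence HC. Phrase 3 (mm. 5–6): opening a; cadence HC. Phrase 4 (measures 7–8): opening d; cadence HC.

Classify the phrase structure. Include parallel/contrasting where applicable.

Phrase 4 ends with a half cadence, no stronger than phrase 2's half cadence, so the four phrases do not form a double period; nor do phrases 3–4 duplicate 1–2, so it is not a repeated period. With no phrase reaching a conclusive cadence, the passage is a phrase group.

phrase group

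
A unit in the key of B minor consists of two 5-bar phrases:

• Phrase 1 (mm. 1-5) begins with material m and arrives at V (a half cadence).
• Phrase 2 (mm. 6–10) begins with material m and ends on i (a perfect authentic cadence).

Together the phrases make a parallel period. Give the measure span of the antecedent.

The phrase ending with the weaker cadence (half cadence) is the antecedent; the one ending more conclusively (perfect authentic cadence) is the consequent. The antecedent is measures 1–5.

measures 1–5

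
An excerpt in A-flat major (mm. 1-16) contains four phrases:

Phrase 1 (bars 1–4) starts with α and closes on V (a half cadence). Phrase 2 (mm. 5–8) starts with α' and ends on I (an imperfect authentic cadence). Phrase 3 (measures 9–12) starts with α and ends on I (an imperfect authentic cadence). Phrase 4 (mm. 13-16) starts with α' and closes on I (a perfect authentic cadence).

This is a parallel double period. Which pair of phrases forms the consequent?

phrases 3 and 4

In a double period the first pair of phrases (ending imperfect authentic cadence) is the large antecedent and the second pair (ending perfect authentic cadence) is the large consequent; the consequent is phrases 3 and 4.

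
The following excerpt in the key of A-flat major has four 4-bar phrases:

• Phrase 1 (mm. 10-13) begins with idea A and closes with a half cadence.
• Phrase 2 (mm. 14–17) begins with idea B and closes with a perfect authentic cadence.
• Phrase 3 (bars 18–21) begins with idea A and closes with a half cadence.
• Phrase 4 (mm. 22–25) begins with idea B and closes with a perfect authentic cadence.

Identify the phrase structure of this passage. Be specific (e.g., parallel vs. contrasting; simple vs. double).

repeated period

The cadence pattern HC–PAC–HC–PAC is weak–strong twice, and phrases 3–4 restate phrases 1–2: a period heard twice, not a double period (which would end weakly at phrase 2).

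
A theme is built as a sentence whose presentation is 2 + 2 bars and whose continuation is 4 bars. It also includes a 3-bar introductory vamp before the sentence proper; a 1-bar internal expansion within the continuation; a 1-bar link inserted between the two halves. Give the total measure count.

13 measures

Basic sentence: 2 + 2 + 4 = 8 bars.
8 (basic form) + 3 (introduction) + 1 (internal expansion) + 1 (link) = 13.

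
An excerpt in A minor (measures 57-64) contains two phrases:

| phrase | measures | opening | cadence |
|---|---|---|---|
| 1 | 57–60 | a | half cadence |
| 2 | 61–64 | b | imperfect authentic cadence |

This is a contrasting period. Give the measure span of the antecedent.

The phrase ending with the weaker cadence (half cadence) is the antecedent; the one ending more conclusively (imperfect authentic cadence) is the consequent. The antecedent is measures 57–60.

measures 57–60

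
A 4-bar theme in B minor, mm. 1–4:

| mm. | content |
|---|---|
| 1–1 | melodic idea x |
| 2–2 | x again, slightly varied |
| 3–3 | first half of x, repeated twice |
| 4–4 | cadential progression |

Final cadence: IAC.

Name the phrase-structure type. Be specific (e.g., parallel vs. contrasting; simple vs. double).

sentence

Basic idea (m. 1) + its repetition (bar 2) form the presentation; fragmentation and cadence (bars 3–4) form the continuation — the 4-bar whole is a sentence.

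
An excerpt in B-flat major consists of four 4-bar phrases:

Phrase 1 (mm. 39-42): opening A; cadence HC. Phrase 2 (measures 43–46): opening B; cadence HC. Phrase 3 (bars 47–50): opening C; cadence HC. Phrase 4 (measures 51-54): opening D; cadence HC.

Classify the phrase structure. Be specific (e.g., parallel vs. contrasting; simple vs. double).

Phrase 4 ends with a half cadence, no stronger than phrase 2's half cadence, so the four phrases do not form a double period; nor do phrases 3–4 duplicate 1–2, so it is not a repeated period. With no phrase reaching a conclusive cadence, the passage is a phrase group.

phrase group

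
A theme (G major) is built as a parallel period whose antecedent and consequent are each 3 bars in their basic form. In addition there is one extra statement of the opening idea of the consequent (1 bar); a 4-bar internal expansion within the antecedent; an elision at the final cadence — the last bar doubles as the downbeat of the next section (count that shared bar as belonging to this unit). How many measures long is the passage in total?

11 measures

Basic parallel period: 3 + 3 = 6 bars.
6 (basic form) + 1 (extra statement) + 4 (internal expansion) = 11.
The elision shares a bar with the next section but does not change this unit's count.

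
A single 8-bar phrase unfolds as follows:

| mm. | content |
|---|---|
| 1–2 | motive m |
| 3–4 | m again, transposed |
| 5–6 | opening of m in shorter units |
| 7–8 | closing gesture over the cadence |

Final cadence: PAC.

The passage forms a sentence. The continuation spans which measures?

measures 5–8

After the presentation (mm. 1-4), the continuation covers the fragmentation through the cadence: measures 5–8.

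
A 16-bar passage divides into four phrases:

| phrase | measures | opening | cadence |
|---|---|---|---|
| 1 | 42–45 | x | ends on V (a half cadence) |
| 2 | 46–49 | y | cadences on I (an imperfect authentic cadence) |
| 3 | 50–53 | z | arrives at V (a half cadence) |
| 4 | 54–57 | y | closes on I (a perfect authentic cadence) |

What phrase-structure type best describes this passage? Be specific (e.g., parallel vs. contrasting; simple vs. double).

Four phrases in two halves: the first half (bars 42-49) ends with an imperfect authentic cadence, the second (mm. 50-57) with a perfect authentic cadence — a large antecedent–consequent pair, i.e. a double period.
Phrase 3 begins with different material from phrase 1, making it contrasting.

contrasting double period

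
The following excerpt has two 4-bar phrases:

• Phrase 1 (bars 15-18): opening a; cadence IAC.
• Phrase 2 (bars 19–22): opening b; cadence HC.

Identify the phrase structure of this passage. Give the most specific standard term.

The second phrase closes with a half cadence, which is not stronger than the first phrase's imperfect authentic cadence; without a weak→strong cadential pair there is no antecedent–consequent relationship, so this is a phrase group rather than a period.

phrase group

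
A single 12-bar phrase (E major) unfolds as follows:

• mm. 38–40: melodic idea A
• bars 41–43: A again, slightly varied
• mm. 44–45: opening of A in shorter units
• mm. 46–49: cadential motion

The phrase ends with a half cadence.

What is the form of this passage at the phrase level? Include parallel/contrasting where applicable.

sentence

Basic idea (mm. 38–40) + its repetition (bars 41-43) form the presentation; fragmentation and cadence (measures 44–49) form the continuation — the 12-bar whole is a sentence.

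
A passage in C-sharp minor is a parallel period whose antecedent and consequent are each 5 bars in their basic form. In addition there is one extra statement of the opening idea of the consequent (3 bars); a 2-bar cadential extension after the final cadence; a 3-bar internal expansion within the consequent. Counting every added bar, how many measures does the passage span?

18 measures

Basic parallel period: 5 + 5 = 10 bars.
10 (basic form) + 3 (extra statement) + 2 (cadential extension) + 3 (internal expansion) = 18.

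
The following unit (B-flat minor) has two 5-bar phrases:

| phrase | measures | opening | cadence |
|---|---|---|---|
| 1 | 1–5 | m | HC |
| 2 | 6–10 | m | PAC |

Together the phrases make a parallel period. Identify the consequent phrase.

phrase 2

The phrase ending with the weaker cadence (half cadence) is the antecedent; the one ending more conclusively (perfect authentic cadence) is the consequent. The consequent is phrase 2.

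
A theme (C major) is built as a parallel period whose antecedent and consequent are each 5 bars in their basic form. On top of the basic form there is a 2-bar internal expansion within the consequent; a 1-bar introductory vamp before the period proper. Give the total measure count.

13 measures

Basic parallel period: 5 + 5 = 10 bars.
10 (basic form) + 2 (internal expansion) + 1 (introduction) = 13.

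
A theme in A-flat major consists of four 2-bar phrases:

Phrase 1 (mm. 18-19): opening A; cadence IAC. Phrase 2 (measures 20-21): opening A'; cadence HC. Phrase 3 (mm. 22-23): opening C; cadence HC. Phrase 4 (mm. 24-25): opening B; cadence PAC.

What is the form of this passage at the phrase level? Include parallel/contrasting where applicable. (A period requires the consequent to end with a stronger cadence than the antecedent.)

contrasting double period

Four phrases in two halves: the first half (mm. 18–21) ends with a half cadence, the second (bars 22–25) with a perfect authentic cadence — a large antecedent–consequent pair, i.e. a double period.
Phrase 3 begins with different material from phrase 1, making it contrasting.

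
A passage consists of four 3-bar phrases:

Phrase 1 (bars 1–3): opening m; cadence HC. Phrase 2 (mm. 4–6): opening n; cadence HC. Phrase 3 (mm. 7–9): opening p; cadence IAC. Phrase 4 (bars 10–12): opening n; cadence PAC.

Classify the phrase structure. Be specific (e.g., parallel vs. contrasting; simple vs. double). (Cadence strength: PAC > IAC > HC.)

contrasting double period

Four phrases in two halves: the first half (mm. 1–6) ends with a half cadence, the second (mm. 7–12) with a perfect authentic cadence — a large antecedent–consequent pair, i.e. a double period.
Phrase 3 begins with different material from phrase 1, making it contrasting.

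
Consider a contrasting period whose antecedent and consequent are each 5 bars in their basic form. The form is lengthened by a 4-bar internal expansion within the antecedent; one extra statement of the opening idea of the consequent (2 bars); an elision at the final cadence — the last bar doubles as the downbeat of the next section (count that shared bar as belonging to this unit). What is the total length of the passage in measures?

16 measures

Basic contrasting period: 5 + 5 = 10 bars.
10 (basic form) + 4 (internal expansion) + 2 (extra statement) = 16.
The elision shares a bar with the next section but does not change this unit's count.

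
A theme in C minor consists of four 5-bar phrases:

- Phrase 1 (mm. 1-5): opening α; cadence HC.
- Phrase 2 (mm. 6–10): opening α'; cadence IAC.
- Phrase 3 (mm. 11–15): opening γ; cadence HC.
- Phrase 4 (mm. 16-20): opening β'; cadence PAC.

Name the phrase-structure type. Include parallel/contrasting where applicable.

Four phrases in two halves: the first half (mm. 1–10) ends with an imperfect authentic cadence, the second (bars 11–20) with a perfect authentic cadence — a large antecedent–consequent pair, i.e. a double period.
Phrase 3 begins with different material from phrase 1, making it contrasting.

contrasting double period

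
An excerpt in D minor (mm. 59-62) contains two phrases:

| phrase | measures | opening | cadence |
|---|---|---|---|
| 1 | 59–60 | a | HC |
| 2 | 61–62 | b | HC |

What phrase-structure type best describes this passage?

phrase group

The second phrase closes with a half cadence, which is not stronger than the first phrase's half cadence; without a weak→strong cadential pair there is no antecedent–consequent relationship, so this is a phrase group rather than a period.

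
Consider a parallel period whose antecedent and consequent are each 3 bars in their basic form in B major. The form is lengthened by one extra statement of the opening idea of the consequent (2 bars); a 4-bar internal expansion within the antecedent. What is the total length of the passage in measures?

12 measures

Basic parallel period: 3 + 3 = 6 bars.
6 (basic form) + 2 (extra statement) + 4 (internal expansion) = 12.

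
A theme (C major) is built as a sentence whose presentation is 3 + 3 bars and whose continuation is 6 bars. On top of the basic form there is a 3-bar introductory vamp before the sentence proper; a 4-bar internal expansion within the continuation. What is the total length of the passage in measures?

Basic sentence: 3 + 3 + 6 = 12 bars.
12 (basic form) + 3 (introduction) + 4 (internal expansion) = 19.

19 measures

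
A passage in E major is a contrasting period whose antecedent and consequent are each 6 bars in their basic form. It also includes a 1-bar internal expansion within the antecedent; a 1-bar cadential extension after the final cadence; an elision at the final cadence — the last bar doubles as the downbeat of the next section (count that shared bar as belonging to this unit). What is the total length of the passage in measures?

Basic contrasting period: 6 + 6 = 12 bars.
12 (basic form) + 1 (internal expansion) + 1 (cadential extension) = 14.
The elision shares a bar with the next section but does not change this unit's count.

14 measures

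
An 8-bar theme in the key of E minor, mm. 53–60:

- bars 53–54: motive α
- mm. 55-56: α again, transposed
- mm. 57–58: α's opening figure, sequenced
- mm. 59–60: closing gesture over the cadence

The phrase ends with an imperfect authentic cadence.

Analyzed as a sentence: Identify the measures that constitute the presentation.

measures 53–56

The presentation of a sentence is the basic idea (mm. 53-54) plus its repetition (mm. 55–56); the presentation is therefore mm. 53–56.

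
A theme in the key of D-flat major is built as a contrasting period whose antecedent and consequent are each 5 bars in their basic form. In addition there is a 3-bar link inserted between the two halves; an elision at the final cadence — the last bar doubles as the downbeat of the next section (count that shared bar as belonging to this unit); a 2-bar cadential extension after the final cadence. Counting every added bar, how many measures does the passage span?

Basic contrasting period: 5 + 5 = 10 bars.
10 (basic form) + 3 (link) + 2 (cadential extension) = 15.
The elision shares a bar with the next section but does not change this unit's count.

15 measures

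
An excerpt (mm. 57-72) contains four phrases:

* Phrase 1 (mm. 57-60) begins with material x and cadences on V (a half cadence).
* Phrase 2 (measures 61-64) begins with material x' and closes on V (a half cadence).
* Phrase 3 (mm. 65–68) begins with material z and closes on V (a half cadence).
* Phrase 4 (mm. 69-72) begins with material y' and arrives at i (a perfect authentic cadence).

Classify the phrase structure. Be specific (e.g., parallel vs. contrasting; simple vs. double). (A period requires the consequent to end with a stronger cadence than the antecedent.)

Four phrases in two halves: the first half (mm. 57–64) ends with a half cadence, the second (mm. 65-72) with a perfect authentic cadence — a large antecedent–consequent pair, i.e. a double period.
Phrase 3 begins with different material from phrase 1, making it contrasting.

contrasting double period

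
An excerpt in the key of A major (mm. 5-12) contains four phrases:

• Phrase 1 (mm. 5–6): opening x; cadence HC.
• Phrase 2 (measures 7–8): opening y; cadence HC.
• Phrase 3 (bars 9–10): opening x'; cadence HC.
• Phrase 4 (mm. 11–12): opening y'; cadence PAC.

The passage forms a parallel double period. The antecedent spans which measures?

In a double period the four phrases pair into a large antecedent (phrases 1–2, ending half cadence) and a large consequent (phrases 3–4, ending perfect authentic cadence). The antecedent spans mm. 5–8.

measures 5–8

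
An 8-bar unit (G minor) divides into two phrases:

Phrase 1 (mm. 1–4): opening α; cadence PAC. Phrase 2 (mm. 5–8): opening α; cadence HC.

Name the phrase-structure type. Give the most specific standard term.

The second phrase closes with a half cadence, which is not stronger than the first phrase's perfect authentic cadence; without a weak→strong cadential pair there is no antecedent–consequent relationship, so this is a phrase group rather than a period.

phrase group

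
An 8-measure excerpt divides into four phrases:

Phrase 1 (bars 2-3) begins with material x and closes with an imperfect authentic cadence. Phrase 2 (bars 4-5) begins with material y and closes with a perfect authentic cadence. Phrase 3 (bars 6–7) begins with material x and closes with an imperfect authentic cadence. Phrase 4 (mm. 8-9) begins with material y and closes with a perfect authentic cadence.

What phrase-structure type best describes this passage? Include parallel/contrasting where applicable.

The cadence pattern IAC–PAC–IAC–PAC is weak–strong twice, and phrases 3–4 restate phrases 1–2: a period heard twice, not a double period (which would end weakly at phrase 2).

repeated period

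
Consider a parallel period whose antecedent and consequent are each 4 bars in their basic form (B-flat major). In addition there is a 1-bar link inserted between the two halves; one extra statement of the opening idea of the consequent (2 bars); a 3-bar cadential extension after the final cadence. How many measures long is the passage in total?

14 measures

Basic parallel period: 4 + 4 = 8 bars.
8 (basic form) + 1 (link) + 2 (extra statement) + 3 (cadential extension) = 14.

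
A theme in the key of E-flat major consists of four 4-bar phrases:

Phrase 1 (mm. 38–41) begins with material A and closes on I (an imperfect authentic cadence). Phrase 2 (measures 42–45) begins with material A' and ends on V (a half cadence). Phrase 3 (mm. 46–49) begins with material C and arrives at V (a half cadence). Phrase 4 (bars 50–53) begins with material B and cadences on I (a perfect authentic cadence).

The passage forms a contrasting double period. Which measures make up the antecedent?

measures 38–45

In a double period the four phrases pair into a large antecedent (phrases 1–2, ending half cadence) and a large consequent (phrases 3–4, ending perfect authentic cadence). The antecedent spans mm. 38–45.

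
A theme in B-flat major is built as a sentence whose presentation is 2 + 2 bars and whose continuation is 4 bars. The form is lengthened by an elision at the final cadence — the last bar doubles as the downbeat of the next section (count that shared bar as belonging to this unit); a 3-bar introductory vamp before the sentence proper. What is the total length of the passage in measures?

Basic sentence: 2 + 2 + 4 = 8 bars.
8 (basic form) + 3 (introduction) = 11.
The elision shares a bar with the next section but does not change this unit's count.

11 measures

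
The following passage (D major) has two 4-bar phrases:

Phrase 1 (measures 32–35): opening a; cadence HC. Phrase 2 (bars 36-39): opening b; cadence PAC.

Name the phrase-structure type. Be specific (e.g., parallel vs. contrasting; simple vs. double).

contrasting period

Phrase 1 ends with a half cadence (weaker) and phrase 2 with a perfect authentic cadence (stronger): antecedent + consequent = a period.
The two phrases open with different material (a / b), so the period is contrasting.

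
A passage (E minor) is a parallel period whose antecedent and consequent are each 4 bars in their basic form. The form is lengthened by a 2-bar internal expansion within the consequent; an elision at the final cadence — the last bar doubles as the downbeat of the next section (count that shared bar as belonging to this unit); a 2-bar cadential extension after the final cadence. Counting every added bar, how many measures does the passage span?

12 measures

Basic parallel period: 4 + 4 = 8 bars.
8 (basic form) + 2 (internal expansion) + 2 (cadential extension) = 12.
The elision shares a bar with the next section but does not change this unit's count.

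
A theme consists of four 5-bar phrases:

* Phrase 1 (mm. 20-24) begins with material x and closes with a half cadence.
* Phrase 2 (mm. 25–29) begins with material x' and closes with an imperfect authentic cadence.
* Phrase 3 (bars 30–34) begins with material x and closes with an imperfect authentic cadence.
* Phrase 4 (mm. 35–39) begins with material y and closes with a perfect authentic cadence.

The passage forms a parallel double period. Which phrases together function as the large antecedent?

phrases 1 and 2

In a double period the first pair of phrases (ending imperfect authentic cadence) is the large antecedent and the second pair (ending perfect authentic cadence) is the large consequent; the antecedent is phrases 1 and 2.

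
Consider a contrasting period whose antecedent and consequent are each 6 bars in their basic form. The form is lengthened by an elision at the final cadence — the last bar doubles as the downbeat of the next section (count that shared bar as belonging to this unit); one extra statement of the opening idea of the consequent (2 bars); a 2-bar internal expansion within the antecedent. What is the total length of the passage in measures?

16 measures

Basic contrasting period: 6 + 6 = 12 bars.
12 (basic form) + 2 (extra statement) + 2 (internal expansion) = 16.
The elision shares a bar with the next section but does not change this unit's count.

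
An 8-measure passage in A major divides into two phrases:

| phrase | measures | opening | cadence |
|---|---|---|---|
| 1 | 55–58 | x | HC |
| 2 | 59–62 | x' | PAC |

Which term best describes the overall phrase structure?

parallel period

Phrase 1 ends with a half cadence (weaker) and phrase 2 with a perfect authentic cadence (stronger): antecedent + consequent = a period.
The two phrases open with the same material (x / x'), so the period is parallel.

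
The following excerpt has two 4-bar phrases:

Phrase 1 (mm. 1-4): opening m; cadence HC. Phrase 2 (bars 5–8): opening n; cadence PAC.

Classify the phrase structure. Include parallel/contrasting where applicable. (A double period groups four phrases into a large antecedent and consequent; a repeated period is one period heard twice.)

Phrase 1 ends with a half cadence (weaker) and phrase 2 with a perfect authentic cadence (stronger): antecedent + consequent = a period.
The two phrases open with different material (m / n), so the period is contrasting.

contrasting period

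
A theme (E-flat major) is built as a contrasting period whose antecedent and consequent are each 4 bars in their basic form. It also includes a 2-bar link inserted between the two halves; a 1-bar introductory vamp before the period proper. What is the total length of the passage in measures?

Basic contrasting period: 4 + 4 = 8 bars.
8 (basic form) + 2 (link) + 1 (introduction) = 11.

11 measures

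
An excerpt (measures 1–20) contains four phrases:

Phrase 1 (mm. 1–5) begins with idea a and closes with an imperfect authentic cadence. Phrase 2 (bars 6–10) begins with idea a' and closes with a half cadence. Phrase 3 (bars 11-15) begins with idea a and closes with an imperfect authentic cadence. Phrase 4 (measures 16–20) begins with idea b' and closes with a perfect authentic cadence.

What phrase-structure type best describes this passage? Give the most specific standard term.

parallel double period

Four phrases in two halves: the first half (mm. 1-10) ends with a half cadence, the second (mm. 11–20) with a perfect authentic cadence — a large antecedent–consequent pair, i.e. a double period.
Phrase 3 begins with the same material as phrase 1, making it parallel.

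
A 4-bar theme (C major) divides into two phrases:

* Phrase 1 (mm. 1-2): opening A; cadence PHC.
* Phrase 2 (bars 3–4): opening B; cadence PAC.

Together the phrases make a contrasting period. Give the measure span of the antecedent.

measures 1–2

The phrase ending with the weaker cadence (Phrygian half cadence) is the antecedent; the one ending more conclusively (perfect authentic cadence) is the consequent. The antecedent is measures 1–2.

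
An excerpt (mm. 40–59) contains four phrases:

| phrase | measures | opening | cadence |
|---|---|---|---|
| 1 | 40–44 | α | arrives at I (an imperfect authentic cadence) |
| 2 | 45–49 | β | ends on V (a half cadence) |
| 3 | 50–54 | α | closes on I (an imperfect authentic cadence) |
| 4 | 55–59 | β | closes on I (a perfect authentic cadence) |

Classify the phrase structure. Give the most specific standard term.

parallel double period

Four phrases in two halves: the first half (measures 40-49) ends with a half cadence, the second (mm. 50–59) with a perfect authentic cadence — a large antecedent–consequent pair, i.e. a double period.
Phrase 3 begins with the same material as phrase 1, making it parallel.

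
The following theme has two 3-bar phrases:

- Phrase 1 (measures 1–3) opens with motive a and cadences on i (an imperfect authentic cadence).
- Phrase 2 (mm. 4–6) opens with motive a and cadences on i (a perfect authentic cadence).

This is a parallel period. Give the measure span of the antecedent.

The phrase ending with the weaker cadence (imperfect authentic cadence) is the antecedent; the one ending more conclusively (perfect authentic cadence) is the consequent. The antecedent is measures 1–3.

measures 1–3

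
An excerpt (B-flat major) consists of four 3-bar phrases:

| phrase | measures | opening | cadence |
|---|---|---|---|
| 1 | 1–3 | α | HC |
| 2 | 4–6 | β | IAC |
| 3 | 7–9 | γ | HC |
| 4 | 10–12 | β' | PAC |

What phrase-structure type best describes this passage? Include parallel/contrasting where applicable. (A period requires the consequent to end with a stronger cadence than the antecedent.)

Four phrases in two halves: the first half (measures 1–6) ends with an imperfect authentic cadence, the second (mm. 7–12) with a perfect authentic cadence — a large antecedent–consequent pair, i.e. a double period.
Phrase 3 begins with different material from phrase 1, making it contrasting.

contrasting double period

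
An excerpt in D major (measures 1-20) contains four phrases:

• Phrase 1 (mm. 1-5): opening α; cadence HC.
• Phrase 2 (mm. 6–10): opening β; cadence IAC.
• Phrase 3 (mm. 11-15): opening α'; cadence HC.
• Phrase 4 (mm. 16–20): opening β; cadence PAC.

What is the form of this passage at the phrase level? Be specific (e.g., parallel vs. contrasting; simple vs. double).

parallel double period

Four phrases in two halves: the first half (mm. 1–10) ends with an imperfect authentic cadence, the second (mm. 11-20) with a perfect authentic cadence — a large antecedent–consequent pair, i.e. a double period.
Phrase 3 begins with the same material as phrase 1, making it parallel.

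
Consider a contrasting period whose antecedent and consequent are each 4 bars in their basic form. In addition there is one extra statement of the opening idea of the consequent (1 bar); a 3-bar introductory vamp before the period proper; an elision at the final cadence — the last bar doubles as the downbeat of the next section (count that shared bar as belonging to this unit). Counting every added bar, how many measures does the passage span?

12 measures

Basic contrasting period: 4 + 4 = 8 bars.
8 (basic form) + 1 (extra statement) + 3 (introduction) = 12.
The elision shares a bar with the next section but does not change this unit's count.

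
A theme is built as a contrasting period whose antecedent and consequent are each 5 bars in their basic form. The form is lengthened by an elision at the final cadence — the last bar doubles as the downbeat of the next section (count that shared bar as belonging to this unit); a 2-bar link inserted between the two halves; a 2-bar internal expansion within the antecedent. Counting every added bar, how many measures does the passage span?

Basic contrasting period: 5 + 5 = 10 bars.
10 (basic form) + 2 (link) + 2 (internal expansion) = 14.
The elision shares a bar with the next section but does not change this unit's count.

14 measures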